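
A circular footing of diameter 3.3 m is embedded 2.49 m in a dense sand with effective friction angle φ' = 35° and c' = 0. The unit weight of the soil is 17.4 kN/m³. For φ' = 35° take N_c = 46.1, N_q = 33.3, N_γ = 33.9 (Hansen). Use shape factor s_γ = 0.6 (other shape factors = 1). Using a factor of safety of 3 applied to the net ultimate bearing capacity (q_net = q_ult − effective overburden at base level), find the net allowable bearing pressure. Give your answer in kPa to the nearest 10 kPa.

q_all(net) ≈ 660 kPa

Overburden at base level: q = 17.4 × 2.49 = 43.326 kPa.
Surcharge term q·N_q = 43.326 × 33.3 = 1442.8 kPa; self-weight term 0.5·γ·B·N_γ·s_γ = 0.5 × 17.4 × 3.3 × 33.9 × 0.6 = 583.96 kPa.
q_ult = 1442.8 + 583.96 = 2026.7 kPa.
Net ultimate: q_net = 2026.7 − 43.326 = 1983.4 kPa.
q_all(net) = 1983.4 / 3 = 661.13 kPa.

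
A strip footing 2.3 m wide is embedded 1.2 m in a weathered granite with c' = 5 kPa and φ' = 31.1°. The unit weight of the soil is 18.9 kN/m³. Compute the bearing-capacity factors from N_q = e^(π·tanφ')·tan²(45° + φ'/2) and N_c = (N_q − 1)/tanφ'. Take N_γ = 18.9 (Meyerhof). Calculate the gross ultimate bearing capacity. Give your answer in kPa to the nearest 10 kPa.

tan31.1° = 0.6032, so N_q = e^(π×0.6032)·tan²(60.55°) = 6.653 × 3.137 = 20.87.
N_c = (20.87 − 1)/tan31.1° = 32.94.
q = γ·D_f = 18.9 × 1.2 = 22.68 kPa.
c·N_c = 5 × 32.939 = 164.7 kPa
q·N_q = 22.68 × 20.87 = 473.34 kPa
0.5·γ·B·N_γ = 0.5 × 18.9 × 2.3 × 18.9 = 410.79 kPa
q_ult = 164.7 + 473.34 + 410.79 = 1048.8 kPa.

q_ult ≈ 1050 kPa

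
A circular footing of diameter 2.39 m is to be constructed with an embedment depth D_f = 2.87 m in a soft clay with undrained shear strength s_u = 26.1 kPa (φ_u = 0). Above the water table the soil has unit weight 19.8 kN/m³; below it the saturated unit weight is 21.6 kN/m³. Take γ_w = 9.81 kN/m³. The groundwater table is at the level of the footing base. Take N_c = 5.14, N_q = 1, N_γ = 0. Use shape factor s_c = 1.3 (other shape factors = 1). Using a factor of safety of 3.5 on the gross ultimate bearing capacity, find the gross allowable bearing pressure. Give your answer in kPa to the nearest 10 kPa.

Effective surcharge at the founding depth q = γ·D_f = 19.8 × 2.87 = 56.826 kPa.
q_ult = c·N_c·s_c + q·N_q
     = 26.1 × 5.14 × 1.3 + 56.826 × 1
     = 174.4 + 56.826 = 231.23 kPa.
q_all = 231.23 / 3.5 = 66.065 kPa.

q_all ≈ 70 kPa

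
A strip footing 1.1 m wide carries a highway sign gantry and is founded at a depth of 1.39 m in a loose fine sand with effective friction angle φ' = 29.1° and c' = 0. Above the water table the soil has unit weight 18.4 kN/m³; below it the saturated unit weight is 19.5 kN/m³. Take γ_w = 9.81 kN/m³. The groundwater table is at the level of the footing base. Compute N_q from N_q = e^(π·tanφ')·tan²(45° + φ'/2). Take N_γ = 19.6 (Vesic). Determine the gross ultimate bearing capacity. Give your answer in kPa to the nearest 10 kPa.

tan29.1° = 0.5566, so N_q = e^(π×0.5566)·tan²(59.55°) = 5.746 × 2.894 = 16.63.
q = γ·D_f = 18.4 × 1.39 = 25.576 kPa.
For the ½γBN_γ term take γ' = 19.5 − 9.81 = 9.69 kN/m³ (soil below base is submerged).
q·N_q = 25.576 × 16.628 = 425.28 kPa
0.5·γ·B·N_γ = 0.5 × 9.69 × 1.1 × 19.6 = 104.46 kPa
q_ult = 425.28 + 104.46 = 529.74 kPa.

q_ult ≈ 530 kPa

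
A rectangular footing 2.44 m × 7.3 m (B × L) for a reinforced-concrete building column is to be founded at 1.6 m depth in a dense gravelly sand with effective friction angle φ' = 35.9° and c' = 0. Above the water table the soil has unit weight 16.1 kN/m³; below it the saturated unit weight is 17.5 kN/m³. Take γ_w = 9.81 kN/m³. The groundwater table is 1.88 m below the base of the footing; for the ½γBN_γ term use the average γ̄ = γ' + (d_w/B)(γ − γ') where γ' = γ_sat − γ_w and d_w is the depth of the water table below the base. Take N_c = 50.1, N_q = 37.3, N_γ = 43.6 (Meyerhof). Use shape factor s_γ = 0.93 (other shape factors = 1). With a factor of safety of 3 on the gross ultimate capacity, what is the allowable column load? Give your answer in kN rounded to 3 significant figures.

q = γ·D_f = 16.1 × 1.6 = 25.76 kPa.
γ' = 7.69 kN/m³; averaging over the depth B below the base, γ̄ = γ' + (d_w/B)(γ − γ') = 14.17 kN/m³.
q·N_q = 25.76 × 37.3 = 960.85 kPa
0.5·γ·B·N_γ·s_γ = 0.5 × 14.17 × 2.44 × 43.6 × 0.93 = 700.96 kPa
q_ult = 960.85 + 700.96 = 1661.8 kPa.
Gross allowable pressure q_all = 1661.8 / 3 = 553.94 kPa.
Footing area = 17.812 m², so allowable column load = 553.94 × 17.812 = 9866.7 kN.

P_all ≈ 9870 kN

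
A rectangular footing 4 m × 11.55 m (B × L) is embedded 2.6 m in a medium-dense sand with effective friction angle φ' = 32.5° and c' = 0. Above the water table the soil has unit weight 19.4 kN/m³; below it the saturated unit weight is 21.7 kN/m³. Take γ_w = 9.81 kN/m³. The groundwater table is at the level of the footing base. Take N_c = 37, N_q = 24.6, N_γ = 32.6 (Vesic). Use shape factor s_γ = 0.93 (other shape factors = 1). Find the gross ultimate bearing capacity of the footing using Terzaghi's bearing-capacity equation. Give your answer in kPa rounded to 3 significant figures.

Overburden at base level: q = 19.4 × 2.6 = 50.44 kPa.
Below the base the soil is submerged, so the ½γBN_γ term uses γ' = 21.7 − 9.81 = 11.89 kN/m³.
Surcharge term q·N_q = 50.44 × 24.6 = 1240.8 kPa; self-weight term 0.5·γ·B·N_γ·s_γ = 0.5 × 11.89 × 4 × 32.6 × 0.93 = 720.96 kPa.
q_ult = 1240.8 + 720.96 = 1961.8 kPa.

q_ult ≈ 1960 kPa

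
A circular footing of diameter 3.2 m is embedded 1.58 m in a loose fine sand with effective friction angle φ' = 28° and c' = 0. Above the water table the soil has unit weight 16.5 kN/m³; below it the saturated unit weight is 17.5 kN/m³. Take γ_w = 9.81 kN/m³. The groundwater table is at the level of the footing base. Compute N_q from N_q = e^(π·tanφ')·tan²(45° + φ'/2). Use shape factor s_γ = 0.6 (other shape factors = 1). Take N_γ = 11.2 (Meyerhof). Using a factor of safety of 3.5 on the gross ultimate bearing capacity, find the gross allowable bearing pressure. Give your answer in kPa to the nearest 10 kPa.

q_all ≈ 130 kPa

N_q = e^(π·tan28°)·tan²(59°) = 14.72.
Effective surcharge at the founding depth q = γ·D_f = 16.5 × 1.58 = 26.07 kPa.
The water table coincides with the base, so in the self-weight term γ → γ' = 7.69 kN/m³.
q_ult = q·N_q + 0.5·γ·B·N_γ·s_γ
     = 26.07 × 14.72 + 0.5 × 7.69 × 3.2 × 11.2 × 0.6
     = 383.75 + 82.683 = 466.43 kPa.
q_all = 466.43 / 3.5 = 133.27 kPa.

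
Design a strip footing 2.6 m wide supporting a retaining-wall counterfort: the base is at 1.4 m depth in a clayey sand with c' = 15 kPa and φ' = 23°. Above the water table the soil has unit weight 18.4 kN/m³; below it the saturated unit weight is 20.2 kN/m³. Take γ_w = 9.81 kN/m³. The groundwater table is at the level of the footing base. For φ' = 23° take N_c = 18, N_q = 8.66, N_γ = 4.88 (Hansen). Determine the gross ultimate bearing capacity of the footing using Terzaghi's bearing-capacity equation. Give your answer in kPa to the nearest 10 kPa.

Effective surcharge at the founding depth q = γ·D_f = 18.4 × 1.4 = 25.76 kPa.
The water table coincides with the base, so in the self-weight term γ → γ' = 10.39 kN/m³.
q_ult = c·N_c + q·N_q + 0.5·γ·B·N_γ
     = 15 × 18 + 25.76 × 8.66 + 0.5 × 10.39 × 2.6 × 4.88
     = 270 + 223.08 + 65.914 = 559 kPa.

q_ult ≈ 560 kPa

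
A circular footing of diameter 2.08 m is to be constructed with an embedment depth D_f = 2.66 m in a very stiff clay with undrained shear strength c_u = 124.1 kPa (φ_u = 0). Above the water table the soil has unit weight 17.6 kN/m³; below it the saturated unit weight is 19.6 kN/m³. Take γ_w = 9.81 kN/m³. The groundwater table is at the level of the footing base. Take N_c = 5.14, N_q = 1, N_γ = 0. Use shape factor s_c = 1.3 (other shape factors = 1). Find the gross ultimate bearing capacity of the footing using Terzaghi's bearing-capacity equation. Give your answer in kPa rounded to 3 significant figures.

q_ult ≈ 876 kPa

Overburden at base level: q = 17.6 × 2.66 = 46.816 kPa.
Cohesion term c·N_c·s_c = 124.1 × 5.14 × 1.3 = 829.24 kPa; surcharge term q·N_q = 46.816 × 1 = 46.816 kPa.
q_ult = 829.24 + 46.816 = 876.05 kPa.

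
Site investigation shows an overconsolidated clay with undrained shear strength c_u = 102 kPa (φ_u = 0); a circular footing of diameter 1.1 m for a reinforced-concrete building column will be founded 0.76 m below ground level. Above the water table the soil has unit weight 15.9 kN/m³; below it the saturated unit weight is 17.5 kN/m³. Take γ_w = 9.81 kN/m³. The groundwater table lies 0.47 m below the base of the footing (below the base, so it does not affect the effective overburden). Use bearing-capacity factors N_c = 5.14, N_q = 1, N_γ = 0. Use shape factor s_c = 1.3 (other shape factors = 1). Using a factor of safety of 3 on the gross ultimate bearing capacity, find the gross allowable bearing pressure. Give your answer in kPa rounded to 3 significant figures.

q_all ≈ 231 kPa

Overburden at base level: q = 15.9 × 0.76 = 12.084 kPa.
Cohesion term c·N_c·s_c = 102 × 5.14 × 1.3 = 681.56 kPa; surcharge term q·N_q = 12.084 × 1 = 12.084 kPa.
q_ult = 681.56 + 12.084 = 693.65 kPa.
q_all = 693.65 / 3 = 231.22 kPa.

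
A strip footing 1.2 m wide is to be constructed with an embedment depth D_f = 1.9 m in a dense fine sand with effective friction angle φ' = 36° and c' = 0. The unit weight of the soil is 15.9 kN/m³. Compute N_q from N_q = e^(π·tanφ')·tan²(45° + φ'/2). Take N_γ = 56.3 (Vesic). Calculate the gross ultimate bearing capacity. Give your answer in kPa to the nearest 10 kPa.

q_ult ≈ 1680 kPa

tan36° = 0.7265, so N_q = e^(π×0.7265)·tan²(63°) = 9.801 × 3.852 = 37.75.
Effective surcharge at the founding depth q = γ·D_f = 15.9 × 1.9 = 30.21 kPa.
q_ult = q·N_q + 0.5·γ·B·N_γ
     = 30.21 × 37.752 + 0.5 × 15.9 × 1.2 × 56.3
     = 1140.5 + 537.1 = 1677.6 kPa.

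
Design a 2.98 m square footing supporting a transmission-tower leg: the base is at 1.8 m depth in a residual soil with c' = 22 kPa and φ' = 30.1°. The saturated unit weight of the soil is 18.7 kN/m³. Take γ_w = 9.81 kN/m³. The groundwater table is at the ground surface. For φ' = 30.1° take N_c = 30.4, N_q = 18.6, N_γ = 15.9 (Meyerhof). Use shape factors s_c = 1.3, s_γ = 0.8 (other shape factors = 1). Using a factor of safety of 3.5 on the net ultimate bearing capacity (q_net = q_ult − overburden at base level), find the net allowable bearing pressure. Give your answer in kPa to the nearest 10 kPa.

q_all(net) ≈ 380 kPa

Water table at ground surface, so effective unit weight γ' = 18.7 − 9.81 = 8.89 kN/m³ is used throughout; overburden q = 8.89 × 1.8 = 16.002 kPa; the same γ' applies in the ½γBN_γ term.
Cohesion term c·N_c·s_c = 22 × 30.4 × 1.3 = 869.44 kPa; surcharge term q·N_q = 16.002 × 18.6 = 297.64 kPa; self-weight term 0.5·γ·B·N_γ·s_γ = 0.5 × 8.89 × 2.98 × 15.9 × 0.8 = 168.49 kPa.
q_ult = 869.44 + 297.64 + 168.49 = 1335.6 kPa.
q_net = 1335.6 − 16.002 = 1319.6 kPa.
q_all(net) = 1319.6 / 3.5 = 377.02 kPa.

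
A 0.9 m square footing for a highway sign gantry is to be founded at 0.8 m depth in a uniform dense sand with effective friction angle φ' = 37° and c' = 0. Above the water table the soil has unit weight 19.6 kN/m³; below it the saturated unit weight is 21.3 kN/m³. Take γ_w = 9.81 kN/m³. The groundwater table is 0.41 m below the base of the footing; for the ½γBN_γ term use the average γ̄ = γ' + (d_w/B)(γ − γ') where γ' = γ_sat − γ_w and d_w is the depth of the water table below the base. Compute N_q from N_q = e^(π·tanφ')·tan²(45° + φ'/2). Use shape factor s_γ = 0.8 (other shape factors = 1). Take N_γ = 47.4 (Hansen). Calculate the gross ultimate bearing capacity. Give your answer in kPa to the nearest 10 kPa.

tan37° = 0.7536, so N_q = e^(π×0.7536)·tan²(63.5°) = 10.669 × 4.023 = 42.92.
Overburden at base level: q = 19.6 × 0.8 = 15.68 kPa.
The water table is 0.41 m below the base (< B = 0.9 m), so the ½γBN_γ term uses γ̄ = γ' + (d_w/B)(γ − γ') = 11.49 + (0.41/0.9)(19.6 − 11.49) = 15.185 kN/m³.
Surcharge term q·N_q = 15.68 × 42.92 = 672.98 kPa; self-weight term 0.5·γ·B·N_γ·s_γ = 0.5 × 15.185 × 0.9 × 47.4 × 0.8 = 259.11 kPa.
q_ult = 672.98 + 259.11 = 932.09 kPa.

q_ult ≈ 930 kPa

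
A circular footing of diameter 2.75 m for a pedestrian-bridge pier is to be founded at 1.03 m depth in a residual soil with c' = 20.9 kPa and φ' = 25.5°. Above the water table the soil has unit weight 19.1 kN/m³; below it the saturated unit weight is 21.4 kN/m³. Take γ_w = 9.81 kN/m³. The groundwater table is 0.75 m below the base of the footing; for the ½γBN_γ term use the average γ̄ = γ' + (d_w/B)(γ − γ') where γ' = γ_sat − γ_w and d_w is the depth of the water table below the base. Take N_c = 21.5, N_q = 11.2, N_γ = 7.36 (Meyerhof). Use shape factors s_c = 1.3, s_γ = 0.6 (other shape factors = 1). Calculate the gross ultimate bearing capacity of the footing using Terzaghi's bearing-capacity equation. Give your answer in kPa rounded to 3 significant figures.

q = γ·D_f = 19.1 × 1.03 = 19.673 kPa.
γ' = 11.59 kN/m³; averaging over the depth B below the base, γ̄ = γ' + (d_w/B)(γ − γ') = 13.638 kN/m³.
c·N_c·s_c = 20.9 × 21.5 × 1.3 = 584.15 kPa
q·N_q = 19.673 × 11.2 = 220.34 kPa
0.5·γ·B·N_γ·s_γ = 0.5 × 13.638 × 2.75 × 7.36 × 0.6 = 82.811 kPa
q_ult = 584.15 + 220.34 + 82.811 = 887.3 kPa.

q_ult ≈ 887 kPa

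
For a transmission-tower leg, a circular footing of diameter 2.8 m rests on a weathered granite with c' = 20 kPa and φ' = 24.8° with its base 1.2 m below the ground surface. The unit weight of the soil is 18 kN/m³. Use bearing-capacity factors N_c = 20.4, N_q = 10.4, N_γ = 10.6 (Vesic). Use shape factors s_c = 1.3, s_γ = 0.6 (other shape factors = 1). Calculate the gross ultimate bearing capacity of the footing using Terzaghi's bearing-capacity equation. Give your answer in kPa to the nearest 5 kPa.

q = γ·D_f = 18 × 1.2 = 21.6 kPa.
c·N_c·s_c = 20 × 20.4 × 1.3 = 530.4 kPa
q·N_q = 21.6 × 10.4 = 224.64 kPa
0.5·γ·B·N_γ·s_γ = 0.5 × 18 × 2.8 × 10.6 × 0.6 = 160.27 kPa
q_ult = 530.4 + 224.64 + 160.27 = 915.31 kPa.

q_ult ≈ 915 kPa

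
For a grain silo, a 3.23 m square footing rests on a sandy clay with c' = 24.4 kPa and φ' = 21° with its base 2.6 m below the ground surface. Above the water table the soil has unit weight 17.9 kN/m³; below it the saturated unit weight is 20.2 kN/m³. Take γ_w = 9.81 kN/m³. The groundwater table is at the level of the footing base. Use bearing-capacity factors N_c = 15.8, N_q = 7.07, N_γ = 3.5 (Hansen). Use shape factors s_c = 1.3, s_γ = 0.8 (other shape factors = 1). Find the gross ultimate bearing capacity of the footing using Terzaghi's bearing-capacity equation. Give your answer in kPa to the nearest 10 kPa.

Effective surcharge at the founding depth q = γ·D_f = 17.9 × 2.6 = 46.54 kPa.
The water table coincides with the base, so in the self-weight term γ → γ' = 10.39 kN/m³.
q_ult = c·N_c·s_c + q·N_q + 0.5·γ·B·N_γ·s_γ
     = 24.4 × 15.8 × 1.3 + 46.54 × 7.07 + 0.5 × 10.39 × 3.23 × 3.5 × 0.8
     = 501.18 + 329.04 + 46.984 = 877.2 kPa.

q_ult ≈ 880 kPa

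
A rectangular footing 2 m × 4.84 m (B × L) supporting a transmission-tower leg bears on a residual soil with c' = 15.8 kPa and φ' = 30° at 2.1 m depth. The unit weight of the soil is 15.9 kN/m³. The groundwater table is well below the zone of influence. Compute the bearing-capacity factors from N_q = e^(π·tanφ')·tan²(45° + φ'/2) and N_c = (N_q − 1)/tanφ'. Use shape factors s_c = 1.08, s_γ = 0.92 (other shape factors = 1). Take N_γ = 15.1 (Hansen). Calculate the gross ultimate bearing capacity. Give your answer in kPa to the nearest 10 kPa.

tan30° = 0.5774, so N_q = e^(π×0.5774)·tan²(60°) = 6.134 × 3.0 = 18.4.
N_c = (18.4 − 1)/tan30° = 30.14.
Effective surcharge at the founding depth q = γ·D_f = 15.9 × 2.1 = 33.39 kPa.
q_ult = c·N_c·s_c + q·N_q + 0.5·γ·B·N_γ·s_γ
     = 15.8 × 30.14 × 1.08 + 33.39 × 18.401 + 0.5 × 15.9 × 2 × 15.1 × 0.92
     = 514.3 + 614.41 + 220.88 = 1349.6 kPa.

q_ult ≈ 1350 kPa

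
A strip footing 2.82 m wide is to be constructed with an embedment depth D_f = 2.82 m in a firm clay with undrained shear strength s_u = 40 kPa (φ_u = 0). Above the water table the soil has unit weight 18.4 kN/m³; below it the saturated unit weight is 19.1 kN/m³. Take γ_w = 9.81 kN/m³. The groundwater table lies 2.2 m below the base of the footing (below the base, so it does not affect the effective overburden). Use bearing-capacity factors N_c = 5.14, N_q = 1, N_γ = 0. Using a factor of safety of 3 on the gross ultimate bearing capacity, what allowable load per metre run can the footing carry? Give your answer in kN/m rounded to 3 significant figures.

≈ 242 kN/m

Overburden at base level: q = 18.4 × 2.82 = 51.888 kPa.
Cohesion term c·N_c = 40 × 5.14 = 205.6 kPa; surcharge term q·N_q = 51.888 × 1 = 51.888 kPa.
q_ult = 205.6 + 51.888 = 257.49 kPa.
Gross allowable pressure q_all = 257.49 / 3 = 85.829 kPa.
Allowable wall load = q_all × B = 85.829 × 2.82 = 242.04 kN per metre run.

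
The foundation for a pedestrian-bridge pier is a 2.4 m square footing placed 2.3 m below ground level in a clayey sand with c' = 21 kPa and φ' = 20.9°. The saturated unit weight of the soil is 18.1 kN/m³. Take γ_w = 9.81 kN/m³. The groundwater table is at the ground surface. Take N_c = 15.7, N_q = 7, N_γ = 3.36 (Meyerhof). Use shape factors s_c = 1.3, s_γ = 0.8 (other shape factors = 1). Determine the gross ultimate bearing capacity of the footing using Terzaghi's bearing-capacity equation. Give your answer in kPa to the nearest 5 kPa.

q_ult ≈ 590 kPa

γ' = 18.1 − 9.81 = 8.29 kN/m³ (submerged throughout). q = 8.29 × 2.3 = 19.067 kPa; the same γ' applies in the ½γBN_γ term.
c·N_c·s_c = 21 × 15.7 × 1.3 = 428.61 kPa
q·N_q = 19.067 × 7 = 133.47 kPa
0.5·γ·B·N_γ·s_γ = 0.5 × 8.29 × 2.4 × 3.36 × 0.8 = 26.74 kPa
q_ult = 428.61 + 133.47 + 26.74 = 588.82 kPa.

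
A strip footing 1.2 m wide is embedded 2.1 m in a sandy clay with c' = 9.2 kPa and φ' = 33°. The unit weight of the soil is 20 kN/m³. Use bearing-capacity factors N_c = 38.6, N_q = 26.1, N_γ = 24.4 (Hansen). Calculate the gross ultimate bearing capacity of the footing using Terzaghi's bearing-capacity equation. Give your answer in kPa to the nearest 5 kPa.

Effective surcharge at the founding depth q = γ·D_f = 20 × 2.1 = 42 kPa.
q_ult = c·N_c + q·N_q + 0.5·γ·B·N_γ
     = 9.2 × 38.6 + 42 × 26.1 + 0.5 × 20 × 1.2 × 24.4
     = 355.12 + 1096.2 + 292.8 = 1744.1 kPa.

q_ult ≈ 1745 kPa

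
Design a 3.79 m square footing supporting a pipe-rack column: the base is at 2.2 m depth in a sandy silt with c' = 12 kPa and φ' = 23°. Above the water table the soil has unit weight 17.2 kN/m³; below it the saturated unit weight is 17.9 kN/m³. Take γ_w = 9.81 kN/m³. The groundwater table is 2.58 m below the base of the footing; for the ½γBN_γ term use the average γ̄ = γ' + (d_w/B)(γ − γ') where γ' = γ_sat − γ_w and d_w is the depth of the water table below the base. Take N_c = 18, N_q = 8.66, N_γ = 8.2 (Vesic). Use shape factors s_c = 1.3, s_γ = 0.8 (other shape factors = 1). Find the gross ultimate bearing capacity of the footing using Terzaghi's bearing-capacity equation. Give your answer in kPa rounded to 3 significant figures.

Overburden at base level: q = 17.2 × 2.2 = 37.84 kPa.
The water table is 2.58 m below the base (< B = 3.79 m), so the ½γBN_γ term uses γ̄ = γ' + (d_w/B)(γ − γ') = 8.09 + (2.58/3.79)(17.2 − 8.09) = 14.292 kN/m³.
Cohesion term c·N_c·s_c = 12 × 18 × 1.3 = 280.8 kPa; surcharge term q·N_q = 37.84 × 8.66 = 327.69 kPa; self-weight term 0.5·γ·B·N_γ·s_γ = 0.5 × 14.292 × 3.79 × 8.2 × 0.8 = 177.66 kPa.
q_ult = 280.8 + 327.69 + 177.66 = 786.16 kPa.

q_ult ≈ 786 kPa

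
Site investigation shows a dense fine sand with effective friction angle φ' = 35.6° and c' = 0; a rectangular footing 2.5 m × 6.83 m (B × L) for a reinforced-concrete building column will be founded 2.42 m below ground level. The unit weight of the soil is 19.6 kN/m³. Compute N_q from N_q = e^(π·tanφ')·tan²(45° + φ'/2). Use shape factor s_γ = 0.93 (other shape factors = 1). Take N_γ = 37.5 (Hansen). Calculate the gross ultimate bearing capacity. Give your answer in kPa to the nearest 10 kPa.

q_ult ≈ 2560 kPa

tan35.6° = 0.7159, so N_q = e^(π×0.7159)·tan²(62.8°) = 9.48 × 3.786 = 35.89.
q = γ·D_f = 19.6 × 2.42 = 47.432 kPa.
q·N_q = 47.432 × 35.891 = 1702.4 kPa
0.5·γ·B·N_γ·s_γ = 0.5 × 19.6 × 2.5 × 37.5 × 0.93 = 854.44 kPa
q_ult = 1702.4 + 854.44 = 2556.8 kPa.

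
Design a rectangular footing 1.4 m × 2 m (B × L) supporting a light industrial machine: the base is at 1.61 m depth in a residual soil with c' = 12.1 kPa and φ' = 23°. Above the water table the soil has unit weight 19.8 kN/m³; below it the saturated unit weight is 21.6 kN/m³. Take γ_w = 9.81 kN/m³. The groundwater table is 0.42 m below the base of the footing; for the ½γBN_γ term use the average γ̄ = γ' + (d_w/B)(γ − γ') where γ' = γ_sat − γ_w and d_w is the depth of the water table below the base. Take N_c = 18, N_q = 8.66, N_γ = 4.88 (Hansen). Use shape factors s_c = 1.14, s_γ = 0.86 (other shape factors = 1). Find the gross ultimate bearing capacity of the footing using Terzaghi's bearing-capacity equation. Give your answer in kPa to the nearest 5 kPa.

Effective surcharge at the founding depth q = γ·D_f = 19.8 × 1.61 = 31.878 kPa.
With d_w = 0.42 m < B, γ̄ = 11.79 + (0.42/1.4) × (19.8 − 11.79) = 14.193 kN/m³.
q_ult = c·N_c·s_c + q·N_q + 0.5·γ·B·N_γ·s_γ
     = 12.1 × 18 × 1.14 + 31.878 × 8.66 + 0.5 × 14.193 × 1.4 × 4.88 × 0.86
     = 248.29 + 276.06 + 41.696 = 566.05 kPa.

q_ult ≈ 565 kPa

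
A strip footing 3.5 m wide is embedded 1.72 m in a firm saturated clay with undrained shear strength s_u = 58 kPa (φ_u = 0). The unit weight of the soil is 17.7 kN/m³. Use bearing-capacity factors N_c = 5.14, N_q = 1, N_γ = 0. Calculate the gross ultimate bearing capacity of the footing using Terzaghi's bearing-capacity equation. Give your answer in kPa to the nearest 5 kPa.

q = γ·D_f = 17.7 × 1.72 = 30.444 kPa.
c·N_c = 58 × 5.14 = 298.12 kPa
q·N_q = 30.444 × 1 = 30.444 kPa
q_ult = 298.12 + 30.444 = 328.56 kPa.

q_ult ≈ 330 kPa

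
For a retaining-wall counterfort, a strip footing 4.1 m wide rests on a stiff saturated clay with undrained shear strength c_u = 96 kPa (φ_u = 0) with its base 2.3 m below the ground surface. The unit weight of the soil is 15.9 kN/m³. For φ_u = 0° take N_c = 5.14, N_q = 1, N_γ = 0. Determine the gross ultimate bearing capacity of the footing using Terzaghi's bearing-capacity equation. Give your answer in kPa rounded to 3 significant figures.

q_ult ≈ 530 kPa

Effective surcharge at the founding depth q = γ·D_f = 15.9 × 2.3 = 36.57 kPa.
q_ult = c·N_c + q·N_q
     = 96 × 5.14 + 36.57 × 1
     = 493.44 + 36.57 = 530.01 kPa.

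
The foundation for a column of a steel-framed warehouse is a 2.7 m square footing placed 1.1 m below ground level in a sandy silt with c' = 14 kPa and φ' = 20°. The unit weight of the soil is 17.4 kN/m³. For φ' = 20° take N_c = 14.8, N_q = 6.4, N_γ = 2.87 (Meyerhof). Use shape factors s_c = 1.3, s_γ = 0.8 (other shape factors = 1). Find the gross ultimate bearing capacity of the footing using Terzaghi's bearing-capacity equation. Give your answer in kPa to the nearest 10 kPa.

Overburden at base level: q = 17.4 × 1.1 = 19.14 kPa.
Cohesion term c·N_c·s_c = 14 × 14.8 × 1.3 = 269.36 kPa; surcharge term q·N_q = 19.14 × 6.4 = 122.5 kPa; self-weight term 0.5·γ·B·N_γ·s_γ = 0.5 × 17.4 × 2.7 × 2.87 × 0.8 = 53.933 kPa.
q_ult = 269.36 + 122.5 + 53.933 = 445.79 kPa.

q_ult ≈ 450 kPa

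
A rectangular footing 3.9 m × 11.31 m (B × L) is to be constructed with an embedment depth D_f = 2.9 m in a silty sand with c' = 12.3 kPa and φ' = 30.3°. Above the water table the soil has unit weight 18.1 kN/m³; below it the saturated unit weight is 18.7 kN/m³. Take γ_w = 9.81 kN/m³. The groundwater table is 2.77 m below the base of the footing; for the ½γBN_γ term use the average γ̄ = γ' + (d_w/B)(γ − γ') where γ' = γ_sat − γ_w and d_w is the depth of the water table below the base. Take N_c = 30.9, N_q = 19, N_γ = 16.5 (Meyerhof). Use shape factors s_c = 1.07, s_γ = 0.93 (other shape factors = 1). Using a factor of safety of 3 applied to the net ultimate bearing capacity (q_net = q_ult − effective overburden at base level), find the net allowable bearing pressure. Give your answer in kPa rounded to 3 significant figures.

Overburden at base level: q = 18.1 × 2.9 = 52.49 kPa.
The water table is 2.77 m below the base (< B = 3.9 m), so the ½γBN_γ term uses γ̄ = γ' + (d_w/B)(γ − γ') = 8.89 + (2.77/3.9)(18.1 − 8.89) = 15.431 kN/m³.
Cohesion term c·N_c·s_c = 12.3 × 30.9 × 1.07 = 406.67 kPa; surcharge term q·N_q = 52.49 × 19 = 997.31 kPa; self-weight term 0.5·γ·B·N_γ·s_γ = 0.5 × 15.431 × 3.9 × 16.5 × 0.93 = 461.75 kPa.
q_ult = 406.67 + 997.31 + 461.75 = 1865.7 kPa.
Net ultimate: q_net = 1865.7 − 52.49 = 1813.2 kPa.
q_all(net) = 1813.2 / 3 = 604.42 kPa.

q_all(net) ≈ 604 kPa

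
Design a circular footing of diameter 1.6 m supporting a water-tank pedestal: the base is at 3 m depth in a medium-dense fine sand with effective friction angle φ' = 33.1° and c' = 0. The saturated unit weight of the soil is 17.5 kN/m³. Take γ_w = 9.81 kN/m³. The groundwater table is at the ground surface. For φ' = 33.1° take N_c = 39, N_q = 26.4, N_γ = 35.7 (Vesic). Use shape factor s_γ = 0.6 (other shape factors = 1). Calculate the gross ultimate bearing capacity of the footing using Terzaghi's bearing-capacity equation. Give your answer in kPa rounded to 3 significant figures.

q_ult ≈ 741 kPa

Water table at ground surface, so effective unit weight γ' = 17.5 − 9.81 = 7.69 kN/m³ is used throughout; overburden q = 7.69 × 3 = 23.07 kPa; the same γ' applies in the ½γBN_γ term.
Surcharge term q·N_q = 23.07 × 26.4 = 609.05 kPa; self-weight term 0.5·γ·B·N_γ·s_γ = 0.5 × 7.69 × 1.6 × 35.7 × 0.6 = 131.78 kPa.
q_ult = 609.05 + 131.78 = 740.82 kPa.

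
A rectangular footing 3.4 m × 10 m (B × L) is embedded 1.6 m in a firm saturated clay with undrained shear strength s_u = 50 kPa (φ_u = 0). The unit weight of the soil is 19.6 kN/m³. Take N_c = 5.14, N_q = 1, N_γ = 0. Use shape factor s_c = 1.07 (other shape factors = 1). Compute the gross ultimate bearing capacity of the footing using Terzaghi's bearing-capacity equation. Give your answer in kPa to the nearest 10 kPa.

q = γ·D_f = 19.6 × 1.6 = 31.36 kPa.
c·N_c·s_c = 50 × 5.14 × 1.07 = 274.99 kPa
q·N_q = 31.36 × 1 = 31.36 kPa
q_ult = 274.99 + 31.36 = 306.35 kPa.

q_ult ≈ 310 kPa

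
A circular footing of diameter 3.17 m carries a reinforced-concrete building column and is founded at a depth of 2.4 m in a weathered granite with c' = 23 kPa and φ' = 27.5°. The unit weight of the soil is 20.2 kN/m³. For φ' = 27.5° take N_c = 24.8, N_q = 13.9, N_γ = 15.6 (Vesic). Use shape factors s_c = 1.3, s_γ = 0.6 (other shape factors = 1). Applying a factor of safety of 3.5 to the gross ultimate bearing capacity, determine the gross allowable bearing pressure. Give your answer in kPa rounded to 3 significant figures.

Effective surcharge at the founding depth q = γ·D_f = 20.2 × 2.4 = 48.48 kPa.
q_ult = c·N_c·s_c + q·N_q + 0.5·γ·B·N_γ·s_γ
     = 23 × 24.8 × 1.3 + 48.48 × 13.9 + 0.5 × 20.2 × 3.17 × 15.6 × 0.6
     = 741.52 + 673.87 + 299.68 = 1715.1 kPa.
q_all = q_ult / FS = 1715.1 / 3.5 = 490.02 kPa.

q_all ≈ 490 kPa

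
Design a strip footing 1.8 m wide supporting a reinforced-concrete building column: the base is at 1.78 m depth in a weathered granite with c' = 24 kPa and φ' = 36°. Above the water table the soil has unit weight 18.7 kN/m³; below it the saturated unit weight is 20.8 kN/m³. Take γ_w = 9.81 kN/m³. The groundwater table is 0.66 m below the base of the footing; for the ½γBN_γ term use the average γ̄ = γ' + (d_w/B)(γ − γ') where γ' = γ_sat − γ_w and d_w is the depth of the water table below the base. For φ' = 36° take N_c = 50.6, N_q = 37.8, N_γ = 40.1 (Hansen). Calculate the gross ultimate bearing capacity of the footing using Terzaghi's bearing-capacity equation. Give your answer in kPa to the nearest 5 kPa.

q_ult ≈ 2970 kPa

Overburden at base level: q = 18.7 × 1.78 = 33.286 kPa.
The water table is 0.66 m below the base (< B = 1.8 m), so the ½γBN_γ term uses γ̄ = γ' + (d_w/B)(γ − γ') = 10.99 + (0.66/1.8)(18.7 − 10.99) = 13.817 kN/m³.
Cohesion term c·N_c = 24 × 50.6 = 1214.4 kPa; surcharge term q·N_q = 33.286 × 37.8 = 1258.2 kPa; self-weight term 0.5·γ·B·N_γ = 0.5 × 13.817 × 1.8 × 40.1 = 498.66 kPa.
q_ult = 1214.4 + 1258.2 + 498.66 = 2971.3 kPa.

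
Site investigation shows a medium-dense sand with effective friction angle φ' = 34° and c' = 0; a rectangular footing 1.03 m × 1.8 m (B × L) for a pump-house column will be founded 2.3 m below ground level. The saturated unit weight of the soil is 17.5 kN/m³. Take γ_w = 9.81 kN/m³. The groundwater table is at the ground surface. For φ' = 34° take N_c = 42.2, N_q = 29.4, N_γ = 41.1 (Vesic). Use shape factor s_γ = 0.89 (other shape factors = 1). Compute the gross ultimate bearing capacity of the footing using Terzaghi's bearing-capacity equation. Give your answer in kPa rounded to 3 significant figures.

q_ult ≈ 665 kPa

γ' = 17.5 − 9.81 = 7.69 kN/m³ (submerged throughout). q = 7.69 × 2.3 = 17.687 kPa; the same γ' applies in the ½γBN_γ term.
q·N_q = 17.687 × 29.4 = 520 kPa
0.5·γ·B·N_γ·s_γ = 0.5 × 7.69 × 1.03 × 41.1 × 0.89 = 144.87 kPa
q_ult = 520 + 144.87 = 664.86 kPa.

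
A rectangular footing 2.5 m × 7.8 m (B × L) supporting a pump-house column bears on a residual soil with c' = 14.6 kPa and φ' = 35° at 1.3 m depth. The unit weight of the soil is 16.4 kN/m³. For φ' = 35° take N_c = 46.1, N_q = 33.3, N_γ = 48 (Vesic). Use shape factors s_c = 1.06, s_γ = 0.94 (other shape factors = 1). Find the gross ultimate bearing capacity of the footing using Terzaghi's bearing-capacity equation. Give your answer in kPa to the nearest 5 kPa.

q_ult ≈ 2350 kPa

Overburden at base level: q = 16.4 × 1.3 = 21.32 kPa.
Cohesion term c·N_c·s_c = 14.6 × 46.1 × 1.06 = 713.44 kPa; surcharge term q·N_q = 21.32 × 33.3 = 709.96 kPa; self-weight term 0.5·γ·B·N_γ·s_γ = 0.5 × 16.4 × 2.5 × 48 × 0.94 = 924.96 kPa.
q_ult = 713.44 + 709.96 + 924.96 = 2348.4 kPa.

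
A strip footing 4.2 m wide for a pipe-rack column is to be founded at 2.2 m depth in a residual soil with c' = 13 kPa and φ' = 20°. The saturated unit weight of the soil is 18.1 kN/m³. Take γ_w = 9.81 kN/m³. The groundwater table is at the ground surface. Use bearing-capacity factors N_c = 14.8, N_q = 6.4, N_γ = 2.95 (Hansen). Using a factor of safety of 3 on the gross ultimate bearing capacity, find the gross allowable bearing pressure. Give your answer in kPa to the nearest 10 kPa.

q_all ≈ 120 kPa

γ' = 18.1 − 9.81 = 8.29 kN/m³ (submerged throughout). q = 8.29 × 2.2 = 18.238 kPa; the same γ' applies in the ½γBN_γ term.
c·N_c = 13 × 14.8 = 192.4 kPa
q·N_q = 18.238 × 6.4 = 116.72 kPa
0.5·γ·B·N_γ = 0.5 × 8.29 × 4.2 × 2.95 = 51.357 kPa
q_ult = 192.4 + 116.72 + 51.357 = 360.48 kPa.
q_all = 360.48 / 3 = 120.16 kPa.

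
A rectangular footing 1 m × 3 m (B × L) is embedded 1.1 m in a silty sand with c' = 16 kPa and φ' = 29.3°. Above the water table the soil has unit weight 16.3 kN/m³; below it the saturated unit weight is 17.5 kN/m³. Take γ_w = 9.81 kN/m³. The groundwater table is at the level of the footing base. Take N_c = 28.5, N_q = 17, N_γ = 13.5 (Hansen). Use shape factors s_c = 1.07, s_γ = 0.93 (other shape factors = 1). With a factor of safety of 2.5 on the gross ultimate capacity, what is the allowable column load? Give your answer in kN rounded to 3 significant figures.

Effective surcharge at the founding depth q = γ·D_f = 16.3 × 1.1 = 17.93 kPa.
The water table coincides with the base, so in the self-weight term γ → γ' = 7.69 kN/m³.
q_ult = c·N_c·s_c + q·N_q + 0.5·γ·B·N_γ·s_γ
     = 16 × 28.5 × 1.07 + 17.93 × 17 + 0.5 × 7.69 × 1 × 13.5 × 0.93
     = 487.92 + 304.81 + 48.274 = 841 kPa.
Gross allowable pressure q_all = 841 / 2.5 = 336.4 kPa.
Footing area = 3 m², so allowable column load = 336.4 × 3 = 1009.2 kN.

P_all ≈ 1010 kN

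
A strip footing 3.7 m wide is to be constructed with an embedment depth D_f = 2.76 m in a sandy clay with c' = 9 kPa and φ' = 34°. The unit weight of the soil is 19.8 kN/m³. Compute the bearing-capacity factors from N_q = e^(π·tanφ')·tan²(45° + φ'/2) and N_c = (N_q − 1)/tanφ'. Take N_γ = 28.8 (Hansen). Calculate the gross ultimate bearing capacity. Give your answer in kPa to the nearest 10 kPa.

tan34° = 0.6745, so N_q = e^(π×0.6745)·tan²(62°) = 8.323 × 3.537 = 29.44.
N_c = (29.44 − 1)/tan34° = 42.16.
Effective surcharge at the founding depth q = γ·D_f = 19.8 × 2.76 = 54.648 kPa.
q_ult = c·N_c + q·N_q + 0.5·γ·B·N_γ
     = 9 × 42.164 + 54.648 × 29.44 + 0.5 × 19.8 × 3.7 × 28.8
     = 379.47 + 1608.8 + 1054.9 = 3043.2 kPa.

q_ult ≈ 3040 kPa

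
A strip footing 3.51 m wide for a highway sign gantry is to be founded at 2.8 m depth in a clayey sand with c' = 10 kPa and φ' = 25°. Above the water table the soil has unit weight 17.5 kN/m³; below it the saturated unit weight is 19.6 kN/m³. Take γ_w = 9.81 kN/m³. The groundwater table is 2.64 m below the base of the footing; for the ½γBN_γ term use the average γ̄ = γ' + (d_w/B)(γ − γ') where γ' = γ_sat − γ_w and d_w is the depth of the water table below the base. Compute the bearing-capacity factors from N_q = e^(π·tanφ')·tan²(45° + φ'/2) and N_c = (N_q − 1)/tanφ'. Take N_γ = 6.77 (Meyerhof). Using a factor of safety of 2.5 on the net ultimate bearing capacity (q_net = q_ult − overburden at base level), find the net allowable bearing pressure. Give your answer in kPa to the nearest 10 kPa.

N_q = e^(π·tan25°)·tan²(57.5°) = 10.66; N_c = (N_q − 1)/tanφ' = 20.72.
Overburden at base level: q = 17.5 × 2.8 = 49 kPa.
The water table is 2.64 m below the base (< B = 3.51 m), so the ½γBN_γ term uses γ̄ = γ' + (d_w/B)(γ − γ') = 9.79 + (2.64/3.51)(17.5 − 9.79) = 15.589 kN/m³.
Cohesion term c·N_c = 10 × 20.721 = 207.21 kPa; surcharge term q·N_q = 49 × 10.662 = 522.44 kPa; self-weight term 0.5·γ·B·N_γ = 0.5 × 15.589 × 3.51 × 6.77 = 185.22 kPa.
q_ult = 207.21 + 522.44 + 185.22 = 914.87 kPa.
q_net = 914.87 − 49 = 865.87 kPa.
q_all(net) = 865.87 / 2.5 = 346.35 kPa.

q_all(net) ≈ 350 kPa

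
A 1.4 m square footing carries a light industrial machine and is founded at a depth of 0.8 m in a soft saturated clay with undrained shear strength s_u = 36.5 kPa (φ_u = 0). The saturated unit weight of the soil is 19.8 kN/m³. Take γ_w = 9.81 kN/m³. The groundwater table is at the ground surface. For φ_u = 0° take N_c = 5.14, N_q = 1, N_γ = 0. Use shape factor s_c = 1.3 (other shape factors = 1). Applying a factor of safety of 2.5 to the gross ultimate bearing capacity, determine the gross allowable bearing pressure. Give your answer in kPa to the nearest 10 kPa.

Water table at ground surface, so effective unit weight γ' = 19.8 − 9.81 = 9.99 kN/m³ is used throughout; overburden q = 9.99 × 0.8 = 7.992 kPa.
Cohesion term c·N_c·s_c = 36.5 × 5.14 × 1.3 = 243.89 kPa; surcharge term q·N_q = 7.992 × 1 = 7.992 kPa.
q_ult = 243.89 + 7.992 = 251.88 kPa.
q_all = q_ult / FS = 251.88 / 2.5 = 100.75 kPa.

q_all ≈ 100 kPa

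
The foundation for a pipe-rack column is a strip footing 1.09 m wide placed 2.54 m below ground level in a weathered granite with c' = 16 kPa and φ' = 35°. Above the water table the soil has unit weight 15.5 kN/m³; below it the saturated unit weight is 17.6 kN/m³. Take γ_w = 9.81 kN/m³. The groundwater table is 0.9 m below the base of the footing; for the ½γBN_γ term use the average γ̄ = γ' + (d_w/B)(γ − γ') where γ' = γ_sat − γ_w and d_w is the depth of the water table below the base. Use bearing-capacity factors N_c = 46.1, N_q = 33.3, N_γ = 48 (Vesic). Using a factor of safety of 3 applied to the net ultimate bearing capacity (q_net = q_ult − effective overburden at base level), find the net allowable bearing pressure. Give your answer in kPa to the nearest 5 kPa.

q = γ·D_f = 15.5 × 2.54 = 39.37 kPa.
γ' = 7.79 kN/m³; averaging over the depth B below the base, γ̄ = γ' + (d_w/B)(γ − γ') = 14.156 kN/m³.
c·N_c = 16 × 46.1 = 737.6 kPa
q·N_q = 39.37 × 33.3 = 1311 kPa
0.5·γ·B·N_γ = 0.5 × 14.156 × 1.09 × 48 = 370.32 kPa
q_ult = 737.6 + 1311 + 370.32 = 2418.9 kPa.
Net ultimate: q_net = 2418.9 − 39.37 = 2379.6 kPa.
q_all(net) = 2379.6 / 3 = 793.19 kPa.

q_all(net) ≈ 795 kPa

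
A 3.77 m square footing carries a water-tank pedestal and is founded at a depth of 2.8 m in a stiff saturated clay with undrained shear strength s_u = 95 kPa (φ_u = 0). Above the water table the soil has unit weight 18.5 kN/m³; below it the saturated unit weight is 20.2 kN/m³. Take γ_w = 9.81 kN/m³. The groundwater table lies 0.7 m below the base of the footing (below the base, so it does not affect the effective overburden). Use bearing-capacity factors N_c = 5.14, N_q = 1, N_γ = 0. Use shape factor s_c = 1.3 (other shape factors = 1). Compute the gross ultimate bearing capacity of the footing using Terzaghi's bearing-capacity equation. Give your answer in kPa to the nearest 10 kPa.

q_ult ≈ 690 kPa

Overburden at base level: q = 18.5 × 2.8 = 51.8 kPa.
Cohesion term c·N_c·s_c = 95 × 5.14 × 1.3 = 634.79 kPa; surcharge term q·N_q = 51.8 × 1 = 51.8 kPa.
q_ult = 634.79 + 51.8 = 686.59 kPa.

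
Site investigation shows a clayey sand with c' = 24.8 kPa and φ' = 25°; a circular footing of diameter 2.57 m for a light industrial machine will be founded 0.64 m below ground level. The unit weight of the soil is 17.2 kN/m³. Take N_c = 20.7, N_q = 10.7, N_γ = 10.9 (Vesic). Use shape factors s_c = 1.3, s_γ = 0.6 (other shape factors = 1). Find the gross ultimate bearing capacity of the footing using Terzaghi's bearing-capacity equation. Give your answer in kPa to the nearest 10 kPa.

q_ult ≈ 930 kPa

Overburden at base level: q = 17.2 × 0.64 = 11.008 kPa.
Cohesion term c·N_c·s_c = 24.8 × 20.7 × 1.3 = 667.37 kPa; surcharge term q·N_q = 11.008 × 10.7 = 117.79 kPa; self-weight term 0.5·γ·B·N_γ·s_γ = 0.5 × 17.2 × 2.57 × 10.9 × 0.6 = 144.55 kPa.
q_ult = 667.37 + 117.79 + 144.55 = 929.7 kPa.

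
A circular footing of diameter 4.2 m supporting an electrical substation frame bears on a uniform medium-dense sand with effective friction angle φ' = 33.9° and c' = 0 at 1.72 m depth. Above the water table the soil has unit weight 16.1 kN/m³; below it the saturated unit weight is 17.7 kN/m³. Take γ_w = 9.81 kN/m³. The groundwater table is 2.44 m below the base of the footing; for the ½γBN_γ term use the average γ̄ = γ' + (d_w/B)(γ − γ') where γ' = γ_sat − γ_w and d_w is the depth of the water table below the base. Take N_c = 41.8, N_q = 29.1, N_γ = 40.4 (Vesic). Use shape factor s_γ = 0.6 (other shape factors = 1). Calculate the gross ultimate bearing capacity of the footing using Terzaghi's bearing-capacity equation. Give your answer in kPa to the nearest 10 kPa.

q = γ·D_f = 16.1 × 1.72 = 27.692 kPa.
γ' = 7.89 kN/m³; averaging over the depth B below the base, γ̄ = γ' + (d_w/B)(γ − γ') = 12.66 kN/m³.
q·N_q = 27.692 × 29.1 = 805.84 kPa
0.5·γ·B·N_γ·s_γ = 0.5 × 12.66 × 4.2 × 40.4 × 0.6 = 644.43 kPa
q_ult = 805.84 + 644.43 = 1450.3 kPa.

q_ult ≈ 1450 kPa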